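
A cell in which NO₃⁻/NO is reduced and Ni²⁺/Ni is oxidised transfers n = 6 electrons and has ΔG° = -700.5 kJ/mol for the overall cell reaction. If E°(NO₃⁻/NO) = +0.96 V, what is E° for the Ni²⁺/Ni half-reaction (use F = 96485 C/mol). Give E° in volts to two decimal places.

E°cell = −ΔG°/(nF) = −(-700.5×10³)/((6)(96485)) = +1.210 V.
Since NO₃⁻/NO is the cathode and Ni²⁺/Ni the anode, E°cell = E°(NO₃⁻/NO) − E°(Ni²⁺/Ni).
So E°(Ni²⁺/Ni) = E°(NO₃⁻/NO) − E°cell = (+0.96) − (+1.210) = -0.25 V.

-0.25 V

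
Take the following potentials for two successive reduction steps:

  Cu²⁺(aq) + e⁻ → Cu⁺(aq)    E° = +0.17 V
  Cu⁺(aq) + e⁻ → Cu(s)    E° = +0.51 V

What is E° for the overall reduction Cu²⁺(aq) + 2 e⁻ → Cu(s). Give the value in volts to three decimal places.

+0.340 V

Adding the free-energy changes (−nFE°) of the two steps gives −n₃FE°₃ = −n₁FE°₁ − n₂FE°₂.
E°₃ = (1×+0.17 + 1×+0.51) / 2 = (+0.680) / 2 = +0.340 V.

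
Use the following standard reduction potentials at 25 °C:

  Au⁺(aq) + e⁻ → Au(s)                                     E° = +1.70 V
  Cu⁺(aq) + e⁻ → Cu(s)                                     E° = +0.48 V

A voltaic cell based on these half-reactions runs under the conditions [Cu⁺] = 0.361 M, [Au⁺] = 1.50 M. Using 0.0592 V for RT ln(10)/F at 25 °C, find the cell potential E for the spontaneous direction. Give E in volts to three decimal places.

+1.257 V

Au⁺/Au is the cathode (higher E°), Cu⁺/Cu the anode: E°cell = +1.70 − (+0.48) = +1.22 V, n = 1.
Overall: Au⁺(aq) + Cu(s) → Au(s) + Cu⁺(aq)
Q = [Cu⁺] / ([Au⁺]); log Q = -0.619.
E = E° − (0.0592/n) log Q = +1.22 − (0.0592/1)(-0.619) = +1.257 V.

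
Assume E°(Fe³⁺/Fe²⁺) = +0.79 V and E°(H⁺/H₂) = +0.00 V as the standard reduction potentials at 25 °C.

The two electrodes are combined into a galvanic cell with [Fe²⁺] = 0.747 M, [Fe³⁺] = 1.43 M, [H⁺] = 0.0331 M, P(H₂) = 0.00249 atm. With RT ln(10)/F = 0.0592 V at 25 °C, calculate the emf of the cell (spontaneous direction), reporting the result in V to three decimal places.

+0.817 V

Fe³⁺/Fe²⁺ is the cathode (higher E°), H⁺/H₂ the anode: E°cell = +0.79 − (+0.00) = +0.79 V, n = 2.
Overall: 2 Fe³⁺(aq) + H₂(g) → 2 Fe²⁺(aq) + 2 H⁺(aq)
Q = [Fe²⁺]^2·[H⁺]^2 / ([Fe³⁺]^2·P(H₂)); log Q = -0.921.
E = E° − (0.0592/n) log Q = +0.79 − (0.0592/2)(-0.921) = +0.817 V.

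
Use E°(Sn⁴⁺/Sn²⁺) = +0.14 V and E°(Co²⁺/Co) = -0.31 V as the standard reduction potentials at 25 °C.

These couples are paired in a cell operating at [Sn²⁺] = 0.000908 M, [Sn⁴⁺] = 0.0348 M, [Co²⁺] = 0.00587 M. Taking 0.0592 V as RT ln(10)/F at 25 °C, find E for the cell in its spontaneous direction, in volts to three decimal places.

Sn⁴⁺/Sn²⁺ is the cathode (higher E°), Co²⁺/Co the anode: E°cell = +0.14 − (-0.31) = +0.45 V, n = 2.
Overall: Sn⁴⁺(aq) + Co(s) → Sn²⁺(aq) + Co²⁺(aq)
Q = [Sn²⁺]·[Co²⁺] / ([Sn⁴⁺]); log Q = -3.815.
E = E° − (0.0592/n) log Q = +0.45 − (0.0592/2)(-3.815) = +0.563 V.

+0.563 V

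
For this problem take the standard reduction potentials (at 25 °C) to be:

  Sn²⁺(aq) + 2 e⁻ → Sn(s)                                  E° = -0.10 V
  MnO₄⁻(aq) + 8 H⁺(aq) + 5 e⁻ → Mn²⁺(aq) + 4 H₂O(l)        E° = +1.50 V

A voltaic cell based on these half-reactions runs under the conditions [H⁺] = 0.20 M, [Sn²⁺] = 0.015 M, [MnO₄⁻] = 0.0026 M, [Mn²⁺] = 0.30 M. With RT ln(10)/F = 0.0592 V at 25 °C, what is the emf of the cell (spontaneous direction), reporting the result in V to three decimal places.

+1.563 V

MnO₄⁻/Mn²⁺ is the cathode (higher E°), Sn²⁺/Sn the anode: E°cell = +1.50 − (-0.10) = +1.60 V, n = 10.
Overall: 2 MnO₄⁻(aq) + 16 H⁺(aq) + 5 Sn(s) → 2 Mn²⁺(aq) + 8 H₂O(l) + 5 Sn²⁺(aq)
Q = [Mn²⁺]^2·[Sn²⁺]^5 / ([MnO₄⁻]^2·[H⁺]^16); log Q = 6.188.
E = E° − (0.0592/n) log Q = +1.60 − (0.0592/10)(6.188) = +1.563 V.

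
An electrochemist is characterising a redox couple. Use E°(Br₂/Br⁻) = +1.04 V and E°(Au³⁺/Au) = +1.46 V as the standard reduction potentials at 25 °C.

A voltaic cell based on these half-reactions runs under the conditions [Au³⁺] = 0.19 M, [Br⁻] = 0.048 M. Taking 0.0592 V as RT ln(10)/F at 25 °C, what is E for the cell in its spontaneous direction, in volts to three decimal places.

Au³⁺/Au is the cathode (higher E°), Br₂/Br⁻ the anode: E°cell = +1.46 − (+1.04) = +0.42 V, n = 6.
Overall: 2 Au³⁺(aq) + 6 Br⁻(aq) → 2 Au(s) + 3 Br₂(l)
Q = 1 / ([Au³⁺]^2·[Br⁻]^6); log Q = 9.355.
E = E° − (0.0592/n) log Q = +0.42 − (0.0592/6)(9.355) = +0.328 V.

+0.328 V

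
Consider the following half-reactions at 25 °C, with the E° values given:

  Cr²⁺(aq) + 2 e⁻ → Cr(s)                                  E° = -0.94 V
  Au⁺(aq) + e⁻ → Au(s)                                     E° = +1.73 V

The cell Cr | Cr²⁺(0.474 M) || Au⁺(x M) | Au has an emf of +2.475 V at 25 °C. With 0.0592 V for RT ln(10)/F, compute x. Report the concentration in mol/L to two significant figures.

Au⁺/Au is the cathode, Cr²⁺/Cr the anode: E°cell = +2.67 V, n = 2.
Overall reaction: 2 Au⁺(aq) + Cr(s) → 2 Au(s) + Cr²⁺(aq); Q = [Cr²⁺]^1/[Au⁺]^2.
From E = E° − (0.0592/n) log Q: log Q = (E° − E)·n/0.0592 = (+2.67 − (+2.475))·2/0.0592 = 6.5878.
So 2·log[Au⁺] = 1·log(0.474) − log Q = -0.3242 − (6.5878) = -6.9120; log[Au⁺] = -6.9120 / 2 = -3.4560; [Au⁺] = 10^(-3.4560) ≈ 0.00035 M.

0.00035 M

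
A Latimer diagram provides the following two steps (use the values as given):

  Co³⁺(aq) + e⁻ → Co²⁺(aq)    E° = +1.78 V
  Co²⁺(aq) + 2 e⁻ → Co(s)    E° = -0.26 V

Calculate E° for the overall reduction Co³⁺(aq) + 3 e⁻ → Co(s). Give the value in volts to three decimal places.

Since ΔG° = −nFE° is additive over sequential reductions, n₃E°₃ = n₁E°₁ + n₂E°₂.
E°₃ = (1×+1.78 + 2×-0.26) / 3 = (+1.260) / 3 = +0.420 V.

+0.420 V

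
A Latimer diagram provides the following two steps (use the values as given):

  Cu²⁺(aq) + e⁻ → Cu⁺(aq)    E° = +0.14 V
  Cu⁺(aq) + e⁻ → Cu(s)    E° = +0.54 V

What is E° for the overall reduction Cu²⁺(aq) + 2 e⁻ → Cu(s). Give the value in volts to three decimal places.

+0.340 V

Standard free energies of sequential steps add: ΔG°₃ = ΔG°₁ + ΔG°₂, so n₃E°₃ = n₁E°₁ + n₂E°₂.
E°₃ = (1×+0.14 + 1×+0.54) / 2 = (+0.680) / 2 = +0.340 V.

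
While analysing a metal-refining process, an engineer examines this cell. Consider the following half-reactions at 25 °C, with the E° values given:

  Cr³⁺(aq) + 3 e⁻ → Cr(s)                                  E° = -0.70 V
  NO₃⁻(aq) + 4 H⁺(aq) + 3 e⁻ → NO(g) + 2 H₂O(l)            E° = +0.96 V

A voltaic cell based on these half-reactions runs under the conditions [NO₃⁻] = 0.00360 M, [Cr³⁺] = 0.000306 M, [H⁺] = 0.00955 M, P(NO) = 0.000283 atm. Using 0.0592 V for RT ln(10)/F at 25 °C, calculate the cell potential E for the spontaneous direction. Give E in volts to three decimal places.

+1.592 V

NO₃⁻/NO is the cathode (higher E°), Cr³⁺/Cr the anode: E°cell = +0.96 − (-0.70) = +1.66 V, n = 3.
Overall: NO₃⁻(aq) + 4 H⁺(aq) + Cr(s) → NO(g) + 2 H₂O(l) + Cr³⁺(aq)
Q = P(NO)·[Cr³⁺] / ([NO₃⁻]·[H⁺]^4); log Q = 3.461.
E = E° − (0.0592/n) log Q = +1.66 − (0.0592/3)(3.461) = +1.592 V.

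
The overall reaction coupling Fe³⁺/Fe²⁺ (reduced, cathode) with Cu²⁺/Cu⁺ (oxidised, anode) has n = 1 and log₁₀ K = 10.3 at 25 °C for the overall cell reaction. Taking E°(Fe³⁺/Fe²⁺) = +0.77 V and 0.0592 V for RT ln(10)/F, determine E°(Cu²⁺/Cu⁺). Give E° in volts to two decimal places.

+0.16 V

E°cell = (0.0592/n)·log K = (0.0592/1)(10.3) = +0.610 V.
Since Fe³⁺/Fe²⁺ is the cathode and Cu²⁺/Cu⁺ the anode, E°cell = E°(Fe³⁺/Fe²⁺) − E°(Cu²⁺/Cu⁺).
So E°(Cu²⁺/Cu⁺) = E°(Fe³⁺/Fe²⁺) − E°cell = (+0.77) − (+0.610) = +0.16 V.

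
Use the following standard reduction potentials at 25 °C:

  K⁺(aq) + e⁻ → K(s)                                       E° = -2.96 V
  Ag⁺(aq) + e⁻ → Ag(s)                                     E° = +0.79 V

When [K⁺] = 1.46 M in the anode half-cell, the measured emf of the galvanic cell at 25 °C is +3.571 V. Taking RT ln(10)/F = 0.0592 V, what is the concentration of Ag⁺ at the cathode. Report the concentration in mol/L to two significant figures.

0.0014 M

Ag⁺/Ag is the cathode, K⁺/K the anode: E°cell = +3.75 V, n = 1.
Overall reaction: Ag⁺(aq) + K(s) → Ag(s) + K⁺(aq); Q = [K⁺]^1/[Ag⁺]^1.
From E = E° − (0.0592/n) log Q: log Q = (E° − E)·n/0.0592 = (+3.75 − (+3.571))·1/0.0592 = 3.0236.
So 1·log[Ag⁺] = 1·log(1.46) − log Q = 0.1644 − (3.0236) = -2.8592; [Ag⁺] = 10^(-2.8592) ≈ 0.0014 M.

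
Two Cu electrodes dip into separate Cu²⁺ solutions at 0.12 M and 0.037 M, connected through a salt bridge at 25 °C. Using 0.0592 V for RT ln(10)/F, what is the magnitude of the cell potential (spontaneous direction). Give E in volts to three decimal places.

For a concentration cell E°cell = 0. The 0.12 M side is the cathode (reduction is favoured where [Cu²⁺] is higher).
With n = 2, E = −(0.0592/2) log([Cu²⁺]ₐₙ/[Cu²⁺]꜀ₐₜ) = −(0.0592/2) log(0.037/0.12) = −(0.0592/2)(-0.511) = +0.015 V.

+0.015 V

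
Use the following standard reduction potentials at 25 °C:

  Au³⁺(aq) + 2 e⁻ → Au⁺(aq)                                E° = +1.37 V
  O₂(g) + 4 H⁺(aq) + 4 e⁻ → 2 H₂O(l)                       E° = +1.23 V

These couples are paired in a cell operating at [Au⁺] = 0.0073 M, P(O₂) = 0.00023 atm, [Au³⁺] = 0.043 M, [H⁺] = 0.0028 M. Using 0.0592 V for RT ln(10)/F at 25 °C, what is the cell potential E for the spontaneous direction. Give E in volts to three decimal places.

Au³⁺/Au⁺ is the cathode (higher E°), O₂/H₂O the anode: E°cell = +1.37 − (+1.23) = +0.14 V, n = 4.
Overall: 2 Au³⁺(aq) + 2 H₂O(l) → 2 Au⁺(aq) + O₂(g) + 4 H⁺(aq)
Q = [Au⁺]^2·P(O₂)·[H⁺]^4 / ([Au³⁺]^2); log Q = -15.390.
E = E° − (0.0592/n) log Q = +0.14 − (0.0592/4)(-15.390) = +0.368 V.

+0.368 V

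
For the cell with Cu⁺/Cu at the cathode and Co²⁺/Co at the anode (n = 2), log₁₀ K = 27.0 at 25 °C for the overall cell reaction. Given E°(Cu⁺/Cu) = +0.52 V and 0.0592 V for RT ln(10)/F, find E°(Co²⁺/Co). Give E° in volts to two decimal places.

E°cell = (0.0592/n)·log K = (0.0592/2)(27.0) = +0.799 V.
Since Cu⁺/Cu is the cathode and Co²⁺/Co the anode, E°cell = E°(Cu⁺/Cu) − E°(Co²⁺/Co).
So E°(Co²⁺/Co) = E°(Cu⁺/Cu) − E°cell = (+0.52) − (+0.799) = -0.28 V.

-0.28 V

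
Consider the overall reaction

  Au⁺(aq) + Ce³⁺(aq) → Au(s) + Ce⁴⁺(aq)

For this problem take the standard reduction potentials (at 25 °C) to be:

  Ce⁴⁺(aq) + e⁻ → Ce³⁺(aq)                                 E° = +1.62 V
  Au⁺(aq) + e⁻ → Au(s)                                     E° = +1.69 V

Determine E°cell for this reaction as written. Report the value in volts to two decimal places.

The Au⁺/Au couple has the higher reduction potential, so it is the cathode; Ce⁴⁺/Ce³⁺ is oxidised at the anode.
E°cell = E°(cathode) − E°(anode) = (+1.69) − (+1.62) = +0.07 V.

+0.07 V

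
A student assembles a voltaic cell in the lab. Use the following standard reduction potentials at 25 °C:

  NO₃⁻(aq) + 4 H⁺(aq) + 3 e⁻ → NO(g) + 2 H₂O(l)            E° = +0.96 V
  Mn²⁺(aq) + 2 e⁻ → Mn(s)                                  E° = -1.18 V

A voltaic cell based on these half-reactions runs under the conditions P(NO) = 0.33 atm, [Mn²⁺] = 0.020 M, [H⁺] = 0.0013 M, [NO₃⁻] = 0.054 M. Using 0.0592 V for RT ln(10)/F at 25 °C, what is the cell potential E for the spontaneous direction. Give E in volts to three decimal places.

+1.947 V

NO₃⁻/NO is the cathode (higher E°), Mn²⁺/Mn the anode: E°cell = +0.96 − (-1.18) = +2.14 V, n = 6.
Overall: 2 NO₃⁻(aq) + 8 H⁺(aq) + 3 Mn(s) → 2 NO(g) + 4 H₂O(l) + 3 Mn²⁺(aq)
Q = P(NO)^2·[Mn²⁺]^3 / ([NO₃⁻]^2·[H⁺]^8); log Q = 19.564.
E = E° − (0.0592/n) log Q = +2.14 − (0.0592/6)(19.564) = +1.947 V.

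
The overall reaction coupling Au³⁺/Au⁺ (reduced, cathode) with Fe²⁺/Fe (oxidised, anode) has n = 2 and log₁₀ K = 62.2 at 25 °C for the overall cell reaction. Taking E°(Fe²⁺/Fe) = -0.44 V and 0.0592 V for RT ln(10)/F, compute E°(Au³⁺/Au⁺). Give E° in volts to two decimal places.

E°cell = (0.0592/n)·log K = (0.0592/2)(62.2) = +1.841 V.
Since Au³⁺/Au⁺ is the cathode and Fe²⁺/Fe the anode, E°cell = E°(Au³⁺/Au⁺) − E°(Fe²⁺/Fe).
So E°(Au³⁺/Au⁺) = E°cell + E°(Fe²⁺/Fe) = +1.841 + (-0.44) = +1.40 V.

+1.40 V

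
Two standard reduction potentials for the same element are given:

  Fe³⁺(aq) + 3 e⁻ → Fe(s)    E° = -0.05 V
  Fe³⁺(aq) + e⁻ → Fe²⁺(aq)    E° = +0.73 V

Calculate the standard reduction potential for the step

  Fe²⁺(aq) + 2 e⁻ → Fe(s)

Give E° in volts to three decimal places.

-0.440 V

Sequential free energies add, so n₃E°₃ = n₁E°₁ + n₂E°₂.
With n₃ = 3, and the known step contributing 1×(+0.73) V, the unknown satisfies 2·E° = 3×(-0.05) − 1×(+0.73) = -0.880.
E° = -0.880 / 2 = -0.440 V.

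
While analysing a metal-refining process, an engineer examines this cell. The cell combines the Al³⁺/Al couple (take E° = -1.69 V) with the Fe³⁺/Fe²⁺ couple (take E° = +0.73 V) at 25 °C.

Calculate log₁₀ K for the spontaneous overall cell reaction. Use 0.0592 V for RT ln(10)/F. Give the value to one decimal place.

Cathode: Fe³⁺/Fe²⁺; anode: Al³⁺/Al. E°cell = +2.42 V, n = 3.
log K = nE°cell / 0.0592 = (3)(+2.42) / 0.0592 = 122.6.

122.6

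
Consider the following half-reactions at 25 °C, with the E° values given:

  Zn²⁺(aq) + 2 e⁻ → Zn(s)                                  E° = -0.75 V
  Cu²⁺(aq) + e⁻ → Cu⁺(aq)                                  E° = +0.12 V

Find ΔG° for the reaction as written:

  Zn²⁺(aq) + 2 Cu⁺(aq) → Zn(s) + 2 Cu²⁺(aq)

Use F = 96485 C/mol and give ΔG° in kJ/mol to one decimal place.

+167.9 kJ/mol

As written, Zn²⁺/Zn is reduced (cathode) and Cu²⁺/Cu⁺ is oxidised (anode), so E°cell = (-0.75) − (+0.12) = -0.87 V.
Balancing electrons gives n = 2.
ΔG° = −nFE° = −(2)(96485)(-0.87) = 167,884 J = +167.9 kJ/mol.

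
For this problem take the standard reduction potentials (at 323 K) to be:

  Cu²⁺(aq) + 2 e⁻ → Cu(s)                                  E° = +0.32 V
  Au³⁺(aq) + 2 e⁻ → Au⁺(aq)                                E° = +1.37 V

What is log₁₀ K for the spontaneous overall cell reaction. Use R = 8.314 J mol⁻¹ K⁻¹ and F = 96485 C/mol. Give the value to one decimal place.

Cathode: Au³⁺/Au⁺; anode: Cu²⁺/Cu. E°cell = (+1.37) − (+0.32) = +1.05 V, with n = 2.
ΔG° = −nFE° = −RT ln K, so ln K = nFE°/(RT) = (2)(96485)(+1.05) / ((8.314)(323)) = 75.451.
log₁₀ K = 75.451 / ln 10 = 32.8.

32.8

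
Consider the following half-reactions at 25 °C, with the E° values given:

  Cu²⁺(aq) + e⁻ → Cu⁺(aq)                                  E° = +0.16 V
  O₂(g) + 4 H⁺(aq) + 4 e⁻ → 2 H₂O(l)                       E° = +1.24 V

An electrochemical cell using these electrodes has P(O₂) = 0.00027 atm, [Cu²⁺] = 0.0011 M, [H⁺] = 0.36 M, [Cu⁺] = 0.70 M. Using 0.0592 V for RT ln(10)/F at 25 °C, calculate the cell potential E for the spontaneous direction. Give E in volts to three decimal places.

O₂/H₂O is the cathode (higher E°), Cu²⁺/Cu⁺ the anode: E°cell = +1.24 − (+0.16) = +1.08 V, n = 4.
Overall: O₂(g) + 4 H⁺(aq) + 4 Cu⁺(aq) → 2 H₂O(l) + 4 Cu²⁺(aq)
Q = [Cu²⁺]^4 / (P(O₂)·[H⁺]^4·[Cu⁺]^4); log Q = -5.871.
E = E° − (0.0592/n) log Q = +1.08 − (0.0592/4)(-5.871) = +1.167 V.

+1.167 V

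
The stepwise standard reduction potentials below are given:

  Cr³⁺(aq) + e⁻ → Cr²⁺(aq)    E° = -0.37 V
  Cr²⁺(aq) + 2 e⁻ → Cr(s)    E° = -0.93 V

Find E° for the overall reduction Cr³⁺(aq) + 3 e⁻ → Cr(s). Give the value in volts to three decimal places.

-0.743 V

Since ΔG° = −nFE° is additive over sequential reductions, n₃E°₃ = n₁E°₁ + n₂E°₂.
E°₃ = (1×-0.37 + 2×-0.93) / 3 = (-2.230) / 3 = -0.743 V.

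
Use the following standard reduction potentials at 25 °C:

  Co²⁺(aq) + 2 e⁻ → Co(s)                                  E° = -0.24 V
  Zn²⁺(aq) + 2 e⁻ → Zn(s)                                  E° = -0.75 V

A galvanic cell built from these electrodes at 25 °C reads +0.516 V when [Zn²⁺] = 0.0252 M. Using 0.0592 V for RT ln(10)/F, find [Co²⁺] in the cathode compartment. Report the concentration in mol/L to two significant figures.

0.040 M

Co²⁺/Co is the cathode, Zn²⁺/Zn the anode: E°cell = +0.51 V, n = 2.
Overall reaction: Co²⁺(aq) + Zn(s) → Co(s) + Zn²⁺(aq); Q = [Zn²⁺]^1/[Co²⁺]^1.
From E = E° − (0.0592/n) log Q: log Q = (E° − E)·n/0.0592 = (+0.51 − (+0.516))·2/0.0592 = -0.2027.
So 1·log[Co²⁺] = 1·log(0.0252) − log Q = -1.5986 − (-0.2027) = -1.3959; [Co²⁺] = 10^(-1.3959) ≈ 0.040 M.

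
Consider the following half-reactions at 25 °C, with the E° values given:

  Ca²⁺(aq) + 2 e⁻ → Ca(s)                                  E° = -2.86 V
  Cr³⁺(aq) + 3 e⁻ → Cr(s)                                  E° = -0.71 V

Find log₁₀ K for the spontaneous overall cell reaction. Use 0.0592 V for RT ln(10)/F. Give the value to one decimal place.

Cathode: Cr³⁺/Cr; anode: Ca²⁺/Ca. E°cell = +2.15 V, n = 6.
log K = nE°cell / 0.0592 = (6)(+2.15) / 0.0592 = 217.9.

217.9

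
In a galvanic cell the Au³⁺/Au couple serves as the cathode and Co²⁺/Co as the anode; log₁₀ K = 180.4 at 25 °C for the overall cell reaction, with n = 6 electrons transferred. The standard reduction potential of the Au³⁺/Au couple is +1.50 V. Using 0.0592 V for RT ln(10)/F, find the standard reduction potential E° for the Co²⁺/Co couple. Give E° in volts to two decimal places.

E°cell = (0.0592/n)·log K = (0.0592/6)(180.4) = +1.780 V.
Since Au³⁺/Au is the cathode and Co²⁺/Co the anode, E°cell = E°(Au³⁺/Au) − E°(Co²⁺/Co).
So E°(Co²⁺/Co) = E°(Au³⁺/Au) − E°cell = (+1.50) − (+1.780) = -0.28 V.

-0.28 V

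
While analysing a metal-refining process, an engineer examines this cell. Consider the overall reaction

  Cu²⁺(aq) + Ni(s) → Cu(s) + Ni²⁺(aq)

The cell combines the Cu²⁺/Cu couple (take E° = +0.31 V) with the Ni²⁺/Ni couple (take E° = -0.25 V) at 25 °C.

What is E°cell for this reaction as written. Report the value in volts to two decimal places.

+0.56 V

The Cu²⁺/Cu couple has the higher reduction potential, so it is the cathode; Ni²⁺/Ni is oxidised at the anode.
E°cell = E°(cathode) − E°(anode) = (+0.31) − (-0.25) = +0.56 V.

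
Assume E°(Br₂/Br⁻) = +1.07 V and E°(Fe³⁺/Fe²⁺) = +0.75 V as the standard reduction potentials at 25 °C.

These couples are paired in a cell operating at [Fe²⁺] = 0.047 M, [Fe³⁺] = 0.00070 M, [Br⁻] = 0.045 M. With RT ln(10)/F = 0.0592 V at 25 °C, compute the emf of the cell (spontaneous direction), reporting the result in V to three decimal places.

+0.508 V

Br₂/Br⁻ is the cathode (higher E°), Fe³⁺/Fe²⁺ the anode: E°cell = +1.07 − (+0.75) = +0.32 V, n = 2.
Overall: Br₂(l) + 2 Fe²⁺(aq) → 2 Br⁻(aq) + 2 Fe³⁺(aq)
Q = [Br⁻]^2·[Fe³⁺]^2 / ([Fe²⁺]^2); log Q = -6.348.
E = E° − (0.0592/n) log Q = +0.32 − (0.0592/2)(-6.348) = +0.508 V.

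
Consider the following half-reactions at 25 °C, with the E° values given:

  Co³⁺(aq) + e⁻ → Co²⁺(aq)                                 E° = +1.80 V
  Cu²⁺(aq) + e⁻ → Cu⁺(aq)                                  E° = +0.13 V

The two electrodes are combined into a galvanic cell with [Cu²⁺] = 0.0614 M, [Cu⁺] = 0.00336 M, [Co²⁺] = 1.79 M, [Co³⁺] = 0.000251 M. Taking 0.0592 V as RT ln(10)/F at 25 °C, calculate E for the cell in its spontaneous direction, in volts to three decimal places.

+1.367 V

Co³⁺/Co²⁺ is the cathode (higher E°), Cu²⁺/Cu⁺ the anode: E°cell = +1.80 − (+0.13) = +1.67 V, n = 1.
Overall: Co³⁺(aq) + Cu⁺(aq) → Co²⁺(aq) + Cu²⁺(aq)
Q = [Co²⁺]·[Cu²⁺] / ([Co³⁺]·[Cu⁺]); log Q = 5.115.
E = E° − (0.0592/n) log Q = +1.67 − (0.0592/1)(5.115) = +1.367 V.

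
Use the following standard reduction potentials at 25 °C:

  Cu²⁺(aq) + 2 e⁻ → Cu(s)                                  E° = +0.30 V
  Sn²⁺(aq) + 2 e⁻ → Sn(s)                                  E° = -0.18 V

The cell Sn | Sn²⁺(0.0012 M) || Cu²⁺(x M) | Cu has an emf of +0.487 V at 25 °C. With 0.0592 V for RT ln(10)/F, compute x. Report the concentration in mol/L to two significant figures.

Cu²⁺/Cu is the cathode, Sn²⁺/Sn the anode: E°cell = +0.48 V, n = 2.
Overall reaction: Cu²⁺(aq) + Sn(s) → Cu(s) + Sn²⁺(aq); Q = [Sn²⁺]^1/[Cu²⁺]^1.
From E = E° − (0.0592/n) log Q: log Q = (E° − E)·n/0.0592 = (+0.48 − (+0.487))·2/0.0592 = -0.2365.
So 1·log[Cu²⁺] = 1·log(0.0012) − log Q = -2.9208 − (-0.2365) = -2.6843; [Cu²⁺] = 10^(-2.6843) ≈ 0.0021 M.

0.0021 M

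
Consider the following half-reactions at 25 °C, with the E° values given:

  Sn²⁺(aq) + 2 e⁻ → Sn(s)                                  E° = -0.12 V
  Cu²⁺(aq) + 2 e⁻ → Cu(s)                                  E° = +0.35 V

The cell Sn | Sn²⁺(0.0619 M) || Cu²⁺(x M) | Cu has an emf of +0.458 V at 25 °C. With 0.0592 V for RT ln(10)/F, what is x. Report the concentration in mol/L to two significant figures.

0.024 M

Cu²⁺/Cu is the cathode, Sn²⁺/Sn the anode: E°cell = +0.47 V, n = 2.
Overall reaction: Cu²⁺(aq) + Sn(s) → Cu(s) + Sn²⁺(aq); Q = [Sn²⁺]^1/[Cu²⁺]^1.
From E = E° − (0.0592/n) log Q: log Q = (E° − E)·n/0.0592 = (+0.47 − (+0.458))·2/0.0592 = 0.4054.
So 1·log[Cu²⁺] = 1·log(0.0619) − log Q = -1.2083 − (0.4054) = -1.6137; [Cu²⁺] = 10^(-1.6137) ≈ 0.024 M.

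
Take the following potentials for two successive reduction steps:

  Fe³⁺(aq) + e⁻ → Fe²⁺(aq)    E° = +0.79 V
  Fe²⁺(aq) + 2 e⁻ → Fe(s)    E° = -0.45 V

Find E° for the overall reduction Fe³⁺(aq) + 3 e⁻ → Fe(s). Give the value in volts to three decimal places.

-0.037 V

Since ΔG° = −nFE° is additive over sequential reductions, n₃E°₃ = n₁E°₁ + n₂E°₂.
E°₃ = (1×+0.79 + 2×-0.45) / 3 = (-0.110) / 3 = -0.037 V.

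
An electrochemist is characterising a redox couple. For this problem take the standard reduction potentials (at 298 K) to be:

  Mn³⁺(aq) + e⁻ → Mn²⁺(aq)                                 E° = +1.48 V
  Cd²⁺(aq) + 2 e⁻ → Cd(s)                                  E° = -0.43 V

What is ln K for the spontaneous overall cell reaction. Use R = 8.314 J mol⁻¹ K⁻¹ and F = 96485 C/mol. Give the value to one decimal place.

Cathode: Mn³⁺/Mn²⁺; anode: Cd²⁺/Cd. E°cell = (+1.48) − (-0.43) = +1.91 V, with n = 2.
ΔG° = −nFE° = −RT ln K, so ln K = nFE°/(RT) = (2)(96485)(+1.91) / ((8.314)(298)) = 148.764.

148.8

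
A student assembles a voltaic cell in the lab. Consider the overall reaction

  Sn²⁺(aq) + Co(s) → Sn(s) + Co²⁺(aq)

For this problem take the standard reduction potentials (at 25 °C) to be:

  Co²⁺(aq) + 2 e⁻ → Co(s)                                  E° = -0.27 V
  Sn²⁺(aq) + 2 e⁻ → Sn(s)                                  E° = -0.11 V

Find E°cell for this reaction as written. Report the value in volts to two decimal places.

+0.16 V

The Sn²⁺/Sn couple has the higher reduction potential, so it is the cathode; Co²⁺/Co is oxidised at the anode.
E°cell = E°(cathode) − E°(anode) = (-0.11) − (-0.27) = +0.16 V.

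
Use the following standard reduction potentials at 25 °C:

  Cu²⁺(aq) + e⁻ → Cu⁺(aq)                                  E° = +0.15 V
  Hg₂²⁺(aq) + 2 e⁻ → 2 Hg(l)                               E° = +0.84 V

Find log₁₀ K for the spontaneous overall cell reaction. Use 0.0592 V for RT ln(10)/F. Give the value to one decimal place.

23.3

Cathode: Hg₂²⁺/Hg; anode: Cu²⁺/Cu⁺. E°cell = +0.69 V, n = 2.
log K = nE°cell / 0.0592 = (2)(+0.69) / 0.0592 = 23.3.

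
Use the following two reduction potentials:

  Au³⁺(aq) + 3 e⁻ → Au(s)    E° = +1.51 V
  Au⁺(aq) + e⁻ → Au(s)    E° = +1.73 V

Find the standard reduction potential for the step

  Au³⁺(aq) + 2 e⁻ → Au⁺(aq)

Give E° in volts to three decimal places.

Sequential free energies add, so n₃E°₃ = n₁E°₁ + n₂E°₂.
With n₃ = 3, and the known step contributing 1×(+1.73) V, the unknown satisfies 2·E° = 3×(+1.51) − 1×(+1.73) = +2.800.
E° = +2.800 / 2 = +1.400 V.

+1.400 V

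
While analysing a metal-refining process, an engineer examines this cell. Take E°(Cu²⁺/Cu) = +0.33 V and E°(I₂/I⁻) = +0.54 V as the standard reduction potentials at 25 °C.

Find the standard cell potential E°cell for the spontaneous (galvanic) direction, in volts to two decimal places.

+0.21 V

The I₂/I⁻ couple has the higher reduction potential, so it is the cathode; Cu²⁺/Cu is oxidised at the anode.
E°cell = E°(cathode) − E°(anode) = (+0.54) − (+0.33) = +0.21 V.
Since E°cell > 0, the reaction is spontaneous under standard conditions.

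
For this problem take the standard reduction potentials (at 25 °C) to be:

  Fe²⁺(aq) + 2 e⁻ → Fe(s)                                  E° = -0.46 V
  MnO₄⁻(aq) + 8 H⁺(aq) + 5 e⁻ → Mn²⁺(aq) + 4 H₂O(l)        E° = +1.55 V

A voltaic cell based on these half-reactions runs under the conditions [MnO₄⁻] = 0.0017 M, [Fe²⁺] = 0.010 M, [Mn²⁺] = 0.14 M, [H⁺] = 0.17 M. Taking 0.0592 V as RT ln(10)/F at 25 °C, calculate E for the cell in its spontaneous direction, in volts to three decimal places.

+1.974 V

MnO₄⁻/Mn²⁺ is the cathode (higher E°), Fe²⁺/Fe the anode: E°cell = +1.55 − (-0.46) = +2.01 V, n = 10.
Overall: 2 MnO₄⁻(aq) + 16 H⁺(aq) + 5 Fe(s) → 2 Mn²⁺(aq) + 8 H₂O(l) + 5 Fe²⁺(aq)
Q = [Mn²⁺]^2·[Fe²⁺]^5 / ([MnO₄⁻]^2·[H⁺]^16); log Q = 6.144.
E = E° − (0.0592/n) log Q = +2.01 − (0.0592/10)(6.144) = +1.974 V.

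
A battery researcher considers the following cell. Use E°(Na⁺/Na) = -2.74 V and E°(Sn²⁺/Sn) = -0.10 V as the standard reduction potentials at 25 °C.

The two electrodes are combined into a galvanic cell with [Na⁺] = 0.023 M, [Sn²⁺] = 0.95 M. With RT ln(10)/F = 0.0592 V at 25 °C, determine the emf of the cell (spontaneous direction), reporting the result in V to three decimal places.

Sn²⁺/Sn is the cathode (higher E°), Na⁺/Na the anode: E°cell = -0.10 − (-2.74) = +2.64 V, n = 2.
Overall: Sn²⁺(aq) + 2 Na(s) → Sn(s) + 2 Na⁺(aq)
Q = [Na⁺]^2 / ([Sn²⁺]); log Q = -3.254.
E = E° − (0.0592/n) log Q = +2.64 − (0.0592/2)(-3.254) = +2.736 V.

+2.736 V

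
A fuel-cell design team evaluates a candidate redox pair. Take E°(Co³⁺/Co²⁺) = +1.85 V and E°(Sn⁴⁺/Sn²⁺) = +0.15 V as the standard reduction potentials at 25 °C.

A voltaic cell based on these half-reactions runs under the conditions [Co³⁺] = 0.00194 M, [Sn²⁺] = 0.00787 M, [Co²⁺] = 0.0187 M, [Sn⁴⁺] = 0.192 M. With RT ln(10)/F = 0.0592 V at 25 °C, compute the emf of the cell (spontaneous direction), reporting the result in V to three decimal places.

Co³⁺/Co²⁺ is the cathode (higher E°), Sn⁴⁺/Sn²⁺ the anode: E°cell = +1.85 − (+0.15) = +1.70 V, n = 2.
Overall: 2 Co³⁺(aq) + Sn²⁺(aq) → 2 Co²⁺(aq) + Sn⁴⁺(aq)
Q = [Co²⁺]^2·[Sn⁴⁺] / ([Co³⁺]^2·[Sn²⁺]); log Q = 3.355.
E = E° − (0.0592/n) log Q = +1.70 − (0.0592/2)(3.355) = +1.601 V.

+1.601 V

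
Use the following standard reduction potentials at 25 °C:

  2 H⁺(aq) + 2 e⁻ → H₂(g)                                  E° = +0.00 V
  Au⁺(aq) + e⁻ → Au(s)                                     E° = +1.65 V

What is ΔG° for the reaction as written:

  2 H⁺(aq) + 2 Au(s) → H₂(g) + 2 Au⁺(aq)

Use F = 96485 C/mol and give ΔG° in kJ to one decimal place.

+318.4 kJ

As written, H⁺/H₂ is reduced (cathode) and Au⁺/Au is oxidised (anode), so E°cell = (+0.00) − (+1.65) = -1.65 V.
Balancing electrons gives n = 2.
ΔG° = −nFE° = −(2)(96485)(-1.65) = 318,400 J = +318.4 kJ.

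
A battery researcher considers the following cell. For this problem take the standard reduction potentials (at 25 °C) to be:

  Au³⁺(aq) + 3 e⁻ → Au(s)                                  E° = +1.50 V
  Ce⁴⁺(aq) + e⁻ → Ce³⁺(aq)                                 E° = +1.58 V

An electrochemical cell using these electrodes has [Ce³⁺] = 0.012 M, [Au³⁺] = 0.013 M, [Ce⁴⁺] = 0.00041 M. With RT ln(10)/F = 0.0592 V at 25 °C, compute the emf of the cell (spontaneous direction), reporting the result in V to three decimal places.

Ce⁴⁺/Ce³⁺ is the cathode (higher E°), Au³⁺/Au the anode: E°cell = +1.58 − (+1.50) = +0.08 V, n = 3.
Overall: 3 Ce⁴⁺(aq) + Au(s) → 3 Ce³⁺(aq) + Au³⁺(aq)
Q = [Ce³⁺]^3·[Au³⁺] / ([Ce⁴⁺]^3); log Q = 2.513.
E = E° − (0.0592/n) log Q = +0.08 − (0.0592/3)(2.513) = +0.030 V.

+0.030 V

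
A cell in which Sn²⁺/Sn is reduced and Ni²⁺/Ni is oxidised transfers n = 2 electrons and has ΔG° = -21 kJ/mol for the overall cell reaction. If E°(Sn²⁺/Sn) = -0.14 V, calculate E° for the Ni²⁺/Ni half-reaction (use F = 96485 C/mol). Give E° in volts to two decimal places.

-0.25 V

E°cell = −ΔG°/(nF) = −(-21×10³)/((2)(96485)) = +0.109 V.
Since Sn²⁺/Sn is the cathode and Ni²⁺/Ni the anode, E°cell = E°(Sn²⁺/Sn) − E°(Ni²⁺/Ni).
So E°(Ni²⁺/Ni) = E°(Sn²⁺/Sn) − E°cell = (-0.14) − (+0.109) = -0.25 V.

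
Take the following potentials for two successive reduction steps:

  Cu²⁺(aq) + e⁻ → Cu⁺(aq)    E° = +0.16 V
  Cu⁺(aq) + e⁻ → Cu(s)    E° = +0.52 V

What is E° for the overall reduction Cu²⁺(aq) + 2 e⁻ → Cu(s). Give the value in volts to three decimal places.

+0.340 V

Since ΔG° = −nFE° is additive over sequential reductions, n₃E°₃ = n₁E°₁ + n₂E°₂.
E°₃ = (1×+0.16 + 1×+0.52) / 2 = (+0.680) / 2 = +0.340 V.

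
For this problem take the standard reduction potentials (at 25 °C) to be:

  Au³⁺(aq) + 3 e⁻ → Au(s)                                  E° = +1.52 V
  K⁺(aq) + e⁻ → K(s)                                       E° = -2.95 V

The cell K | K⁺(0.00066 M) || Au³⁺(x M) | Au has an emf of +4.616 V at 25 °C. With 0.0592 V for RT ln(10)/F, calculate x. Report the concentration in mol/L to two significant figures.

0.0072 M

Au³⁺/Au is the cathode, K⁺/K the anode: E°cell = +4.47 V, n = 3.
Overall reaction: Au³⁺(aq) + 3 K(s) → Au(s) + 3 K⁺(aq); Q = [K⁺]^3/[Au³⁺]^1.
From E = E° − (0.0592/n) log Q: log Q = (E° − E)·n/0.0592 = (+4.47 − (+4.616))·3/0.0592 = -7.3986.
So 1·log[Au³⁺] = 3·log(0.00066) − log Q = -9.5414 − (-7.3986) = -2.1428; [Au³⁺] = 10^(-2.1428) ≈ 0.0072 M.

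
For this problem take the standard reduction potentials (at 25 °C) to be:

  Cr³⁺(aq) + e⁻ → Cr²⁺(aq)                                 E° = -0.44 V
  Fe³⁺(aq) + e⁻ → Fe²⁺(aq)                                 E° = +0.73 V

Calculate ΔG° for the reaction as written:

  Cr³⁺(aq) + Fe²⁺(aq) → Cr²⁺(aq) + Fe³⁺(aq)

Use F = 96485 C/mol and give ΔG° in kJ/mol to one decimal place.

+112.9 kJ/mol

As written, Cr³⁺/Cr²⁺ is reduced (cathode) and Fe³⁺/Fe²⁺ is oxidised (anode), so E°cell = (-0.44) − (+0.73) = -1.17 V.
Balancing electrons gives n = 1.
ΔG° = −nFE° = −(1)(96485)(-1.17) = 112,887 J = +112.9 kJ/mol.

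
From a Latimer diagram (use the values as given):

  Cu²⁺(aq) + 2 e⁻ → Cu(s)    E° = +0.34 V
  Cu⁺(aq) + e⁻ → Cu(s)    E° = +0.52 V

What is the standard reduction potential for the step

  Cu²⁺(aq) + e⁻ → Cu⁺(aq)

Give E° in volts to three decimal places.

Sequential free energies add, so n₃E°₃ = n₁E°₁ + n₂E°₂.
With n₃ = 2, and the known step contributing 1×(+0.52) V, the unknown satisfies 1·E° = 2×(+0.34) − 1×(+0.52) = +0.160.
E° = +0.160 / 1 = +0.160 V.

+0.160 V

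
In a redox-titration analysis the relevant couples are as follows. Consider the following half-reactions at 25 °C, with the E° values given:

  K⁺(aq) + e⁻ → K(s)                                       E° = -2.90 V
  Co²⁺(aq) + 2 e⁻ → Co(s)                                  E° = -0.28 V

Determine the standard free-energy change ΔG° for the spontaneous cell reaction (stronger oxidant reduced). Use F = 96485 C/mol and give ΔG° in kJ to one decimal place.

Co²⁺/Co (E° = -0.28 V) is the cathode; K⁺/K (E° = -2.90 V) is the anode, so E°cell = +2.62 V.
Balancing electrons gives n = 2 (lcm of 2 and 1).
ΔG° = −nFE° = −(2)(96485)(+2.62) = -505,581 J = -505.6 kJ.

-505.6 kJ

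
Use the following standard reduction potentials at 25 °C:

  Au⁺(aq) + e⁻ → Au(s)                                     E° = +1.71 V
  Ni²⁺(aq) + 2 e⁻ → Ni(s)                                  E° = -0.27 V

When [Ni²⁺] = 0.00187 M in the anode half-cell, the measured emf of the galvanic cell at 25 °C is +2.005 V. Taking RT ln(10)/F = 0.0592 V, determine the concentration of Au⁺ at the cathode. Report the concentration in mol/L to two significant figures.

0.11 M

Au⁺/Au is the cathode, Ni²⁺/Ni the anode: E°cell = +1.98 V, n = 2.
Overall reaction: 2 Au⁺(aq) + Ni(s) → 2 Au(s) + Ni²⁺(aq); Q = [Ni²⁺]^1/[Au⁺]^2.
From E = E° − (0.0592/n) log Q: log Q = (E° − E)·n/0.0592 = (+1.98 − (+2.005))·2/0.0592 = -0.8446.
So 2·log[Au⁺] = 1·log(0.00187) − log Q = -2.7282 − (-0.8446) = -1.8836; log[Au⁺] = -1.8836 / 2 = -0.9418; [Au⁺] = 10^(-0.9418) ≈ 0.11 M.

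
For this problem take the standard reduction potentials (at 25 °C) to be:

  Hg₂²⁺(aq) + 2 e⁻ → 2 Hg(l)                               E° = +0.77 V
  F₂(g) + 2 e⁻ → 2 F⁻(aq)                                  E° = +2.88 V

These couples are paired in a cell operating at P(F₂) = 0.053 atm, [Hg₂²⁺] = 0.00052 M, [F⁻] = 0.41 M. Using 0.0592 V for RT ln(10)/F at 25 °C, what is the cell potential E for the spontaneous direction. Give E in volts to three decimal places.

+2.192 V

F₂/F⁻ is the cathode (higher E°), Hg₂²⁺/Hg the anode: E°cell = +2.88 − (+0.77) = +2.11 V, n = 2.
Overall: F₂(g) + 2 Hg(l) → 2 F⁻(aq) + Hg₂²⁺(aq)
Q = [F⁻]^2·[Hg₂²⁺] / (P(F₂)); log Q = -2.783.
E = E° − (0.0592/n) log Q = +2.11 − (0.0592/2)(-2.783) = +2.192 V.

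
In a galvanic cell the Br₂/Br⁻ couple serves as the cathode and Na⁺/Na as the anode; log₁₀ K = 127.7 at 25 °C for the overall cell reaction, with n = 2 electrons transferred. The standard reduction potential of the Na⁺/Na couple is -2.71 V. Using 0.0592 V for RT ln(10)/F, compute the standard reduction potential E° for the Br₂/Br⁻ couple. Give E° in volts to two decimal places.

E°cell = (0.0592/n)·log K = (0.0592/2)(127.7) = +3.780 V.
Since Br₂/Br⁻ is the cathode and Na⁺/Na the anode, E°cell = E°(Br₂/Br⁻) − E°(Na⁺/Na).
So E°(Br₂/Br⁻) = E°cell + E°(Na⁺/Na) = +3.780 + (-2.71) = +1.07 V.

+1.07 V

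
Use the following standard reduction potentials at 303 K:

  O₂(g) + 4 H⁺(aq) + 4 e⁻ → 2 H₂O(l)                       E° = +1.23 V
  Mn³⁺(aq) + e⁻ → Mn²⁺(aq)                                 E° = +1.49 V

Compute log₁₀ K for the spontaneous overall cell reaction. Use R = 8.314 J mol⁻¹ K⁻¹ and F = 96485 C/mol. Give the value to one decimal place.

17.3

Cathode: Mn³⁺/Mn²⁺; anode: O₂/H₂O. E°cell = (+1.49) − (+1.23) = +0.26 V, with n = 4.
ΔG° = −nFE° = −RT ln K, so ln K = nFE°/(RT) = (4)(96485)(+0.26) / ((8.314)(303)) = 39.833.
log₁₀ K = 39.833 / ln 10 = 17.3.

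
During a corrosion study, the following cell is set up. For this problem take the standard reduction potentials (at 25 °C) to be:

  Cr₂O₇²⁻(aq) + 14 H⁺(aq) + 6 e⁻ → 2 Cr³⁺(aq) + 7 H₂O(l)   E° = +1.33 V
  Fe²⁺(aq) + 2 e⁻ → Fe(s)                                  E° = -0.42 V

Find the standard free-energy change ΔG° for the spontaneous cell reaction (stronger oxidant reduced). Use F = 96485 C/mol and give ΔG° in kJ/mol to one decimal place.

Cr₂O₇²⁻/Cr³⁺ (E° = +1.33 V) is the cathode; Fe²⁺/Fe (E° = -0.42 V) is the anode, so E°cell = +1.75 V.
Balancing electrons gives n = 6 (lcm of 6 and 2).
ΔG° = −nFE° = −(6)(96485)(+1.75) = -1,013,092 J = -1013.1 kJ/mol.

-1013.1 kJ/mol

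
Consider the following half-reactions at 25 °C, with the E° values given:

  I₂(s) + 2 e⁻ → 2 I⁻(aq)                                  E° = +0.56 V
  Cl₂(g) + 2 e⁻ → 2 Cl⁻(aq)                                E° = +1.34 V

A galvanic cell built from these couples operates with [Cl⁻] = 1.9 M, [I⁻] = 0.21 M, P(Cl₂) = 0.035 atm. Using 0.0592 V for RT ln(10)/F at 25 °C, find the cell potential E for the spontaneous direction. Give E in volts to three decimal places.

Cl₂/Cl⁻ is the cathode (higher E°), I₂/I⁻ the anode: E°cell = +1.34 − (+0.56) = +0.78 V, n = 2.
Overall: Cl₂(g) + 2 I⁻(aq) → 2 Cl⁻(aq) + I₂(s)
Q = [Cl⁻]^2 / (P(Cl₂)·[I⁻]^2); log Q = 3.369.
E = E° − (0.0592/n) log Q = +0.78 − (0.0592/2)(3.369) = +0.680 V.

+0.680 V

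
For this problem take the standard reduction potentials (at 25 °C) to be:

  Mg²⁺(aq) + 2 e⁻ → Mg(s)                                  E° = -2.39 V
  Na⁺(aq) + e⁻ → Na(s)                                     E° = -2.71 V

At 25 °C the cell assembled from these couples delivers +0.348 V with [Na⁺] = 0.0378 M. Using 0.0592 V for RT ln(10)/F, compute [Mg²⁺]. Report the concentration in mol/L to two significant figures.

Mg²⁺/Mg is the cathode, Na⁺/Na the anode: E°cell = +0.32 V, n = 2.
Overall reaction: Mg²⁺(aq) + 2 Na(s) → Mg(s) + 2 Na⁺(aq); Q = [Na⁺]^2/[Mg²⁺]^1.
From E = E° − (0.0592/n) log Q: log Q = (E° − E)·n/0.0592 = (+0.32 − (+0.348))·2/0.0592 = -0.9459.
So 1·log[Mg²⁺] = 2·log(0.0378) − log Q = -2.8450 − (-0.9459) = -1.8991; [Mg²⁺] = 10^(-1.8991) ≈ 0.013 M.

0.013 M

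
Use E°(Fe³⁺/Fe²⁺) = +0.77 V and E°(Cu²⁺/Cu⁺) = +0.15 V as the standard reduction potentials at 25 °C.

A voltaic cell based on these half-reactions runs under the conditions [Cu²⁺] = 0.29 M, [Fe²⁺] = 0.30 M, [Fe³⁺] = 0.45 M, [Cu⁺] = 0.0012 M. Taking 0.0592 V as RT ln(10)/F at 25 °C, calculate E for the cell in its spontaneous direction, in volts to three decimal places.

Fe³⁺/Fe²⁺ is the cathode (higher E°), Cu²⁺/Cu⁺ the anode: E°cell = +0.77 − (+0.15) = +0.62 V, n = 1.
Overall: Fe³⁺(aq) + Cu⁺(aq) → Fe²⁺(aq) + Cu²⁺(aq)
Q = [Fe²⁺]·[Cu²⁺] / ([Fe³⁺]·[Cu⁺]); log Q = 2.207.
E = E° − (0.0592/n) log Q = +0.62 − (0.0592/1)(2.207) = +0.489 V.

+0.489 V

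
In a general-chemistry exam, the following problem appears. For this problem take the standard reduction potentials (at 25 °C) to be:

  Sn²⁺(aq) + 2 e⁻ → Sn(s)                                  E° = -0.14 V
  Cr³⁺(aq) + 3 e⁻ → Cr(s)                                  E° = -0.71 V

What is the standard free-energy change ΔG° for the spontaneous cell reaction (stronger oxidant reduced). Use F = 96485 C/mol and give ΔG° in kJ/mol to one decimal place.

-330.0 kJ/mol

Sn²⁺/Sn (E° = -0.14 V) is the cathode; Cr³⁺/Cr (E° = -0.71 V) is the anode, so E°cell = +0.57 V.
Balancing electrons gives n = 6 (lcm of 2 and 3).
ΔG° = −nFE° = −(6)(96485)(+0.57) = -329,979 J = -330.0 kJ/mol.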